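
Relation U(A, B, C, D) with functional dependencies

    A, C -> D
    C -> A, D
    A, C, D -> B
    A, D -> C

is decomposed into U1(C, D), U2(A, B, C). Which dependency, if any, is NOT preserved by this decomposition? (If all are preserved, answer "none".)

A, D -> C

Check A, D → C: no single fragment contains all of {A, C, D}, and the restricted closure of {A, D} across the fragments never reaches {C}.
A, C → D is preserved.
C → A, D is preserved.
A, C, D → B is preserved.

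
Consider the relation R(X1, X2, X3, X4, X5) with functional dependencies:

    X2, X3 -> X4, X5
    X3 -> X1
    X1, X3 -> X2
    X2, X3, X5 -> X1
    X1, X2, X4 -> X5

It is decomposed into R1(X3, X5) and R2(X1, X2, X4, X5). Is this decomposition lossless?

No

Common attributes: R1 ∩ R2 = {X5}.
No dependency enlarges {X5}, so (X5)⁺ = {X5}.
The closure contains neither all of R1 = {X3, X5} nor all of R2 = {X1, X2, X4, X5}, so the common attributes are not a superkey of either fragment. The join is lossy.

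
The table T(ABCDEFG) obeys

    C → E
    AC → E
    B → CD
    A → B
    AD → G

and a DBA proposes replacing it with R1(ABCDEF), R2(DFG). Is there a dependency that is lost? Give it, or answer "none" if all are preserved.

Check AD → G: no single fragment contains all of {ADG}, and the restricted closure of {AD} across the fragments never reaches {G}.
C → E is preserved.
AC → E is preserved.
B → CD is preserved.
A → B is preserved.

AD → G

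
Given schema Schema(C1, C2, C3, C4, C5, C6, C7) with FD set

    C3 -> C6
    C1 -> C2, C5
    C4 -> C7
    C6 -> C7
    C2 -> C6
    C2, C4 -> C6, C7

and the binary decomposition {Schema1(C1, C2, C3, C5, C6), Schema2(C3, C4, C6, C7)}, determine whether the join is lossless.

No

Common attributes: Schema1 ∩ Schema2 = {C3, C6}.
Closure of {C3, C6}: C6 → C7 applies, adding C7. So (C3, C6)⁺ = {C3, C6, C7}.
The closure contains neither all of Schema1 = {C1, C2, C3, C5, C6} nor all of Schema2 = {C3, C4, C6, C7}, so the common attributes are not a superkey of either fragment. The join is lossy.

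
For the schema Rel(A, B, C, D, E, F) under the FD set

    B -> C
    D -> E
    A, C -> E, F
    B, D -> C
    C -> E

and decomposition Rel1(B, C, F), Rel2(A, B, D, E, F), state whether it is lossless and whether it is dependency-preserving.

Lossless test: (B, F)⁺ = {B, C, E, F}, which contains all of one fragment — lossless.
Dependency preservation: the restricted closure of {A, C} across the fragments never reaches {E, F}, so A, C → E, F cannot be enforced without a join — not preserved.

lossless but not dependency-preserving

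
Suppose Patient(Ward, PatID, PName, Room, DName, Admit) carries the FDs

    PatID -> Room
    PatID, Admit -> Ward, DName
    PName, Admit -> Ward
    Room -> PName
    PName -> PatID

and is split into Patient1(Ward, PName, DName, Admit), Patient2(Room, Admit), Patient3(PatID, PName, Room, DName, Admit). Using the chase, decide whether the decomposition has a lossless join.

Yes

Chase test. Columns are Ward, PatID, PName, Room, DName, Admit; row i has aⱼ where attribute j ∈ Patienti, else bᵢⱼ.
Initial tableau (one row per fragment):
  row 1: a1 b12 a3 b14 a5 a6
  row 2: b21 b22 b23 a4 b25 a6
  row 3: b31 a2 a3 a4 a5 a6
Rows 1 and 3 agree on PName, Admit; apply PName, Admit→Ward and equate their Ward entries.
Rows 2 and 3 agree on Room; apply Room→PName and equate their PName entries.
Rows 1 and 2 agree on PName; apply PName→PatID and equate their PatID entries.
Rows 1 and 3 agree on PName; apply PName→PatID and equate their PatID entries.
Rows 1 and 2 agree on PatID; apply PatID→Room and equate their Room entries.
Rows 1 and 2 agree on PatID, Admit; apply PatID, Admit→Ward, DName and equate their Ward, DName entries.
Row 1 is now all distinguished symbols — the join is lossless.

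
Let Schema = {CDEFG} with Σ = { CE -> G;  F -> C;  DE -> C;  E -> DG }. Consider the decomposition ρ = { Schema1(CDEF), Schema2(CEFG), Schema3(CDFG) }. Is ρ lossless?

Yes

Chase test. Columns are CDEFG; row i has aⱼ where attribute j ∈ Schemai, else bᵢⱼ.
Initial tableau (one row per fragment):
  row 1: a1 a2 a3 a4 b15
  row 2: a1 b22 a3 a4 a5
  row 3: a1 a2 b33 a4 a5
Rows 1 and 2 agree on CE; apply CE→G and equate their G entries.
Rows 1 and 2 agree on E; apply E→DG and equate their DG entries.
Row 1 is now all distinguished symbols — the join is lossless.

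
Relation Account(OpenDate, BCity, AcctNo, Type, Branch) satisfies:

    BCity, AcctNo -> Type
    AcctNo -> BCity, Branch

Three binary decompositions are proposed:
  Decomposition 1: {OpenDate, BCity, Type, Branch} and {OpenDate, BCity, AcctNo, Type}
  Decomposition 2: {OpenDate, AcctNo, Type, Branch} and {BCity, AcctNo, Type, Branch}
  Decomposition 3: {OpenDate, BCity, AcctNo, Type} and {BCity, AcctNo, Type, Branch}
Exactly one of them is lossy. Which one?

Decomposition 1: common = {OpenDate, BCity, Type}, closure = {OpenDate, BCity, Type} → lossy.
Decomposition 2: common = {AcctNo, Type, Branch}, closure = {BCity, AcctNo, Type, Branch} → lossless.
Decomposition 3: common = {BCity, AcctNo, Type}, closure = {BCity, AcctNo, Type, Branch} → lossless.

Decomposition 1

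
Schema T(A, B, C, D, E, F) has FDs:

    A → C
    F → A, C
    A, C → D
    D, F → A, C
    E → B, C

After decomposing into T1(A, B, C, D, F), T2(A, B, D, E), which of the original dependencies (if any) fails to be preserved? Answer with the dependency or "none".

Check E → B, C: no single fragment contains all of {B, C, E}, and the restricted closure of {E} across the fragments never reaches {B, C}.
A → C is preserved.
F → A, C is preserved.
A, C → D is preserved.
D, F → A, C is preserved.

E → B, C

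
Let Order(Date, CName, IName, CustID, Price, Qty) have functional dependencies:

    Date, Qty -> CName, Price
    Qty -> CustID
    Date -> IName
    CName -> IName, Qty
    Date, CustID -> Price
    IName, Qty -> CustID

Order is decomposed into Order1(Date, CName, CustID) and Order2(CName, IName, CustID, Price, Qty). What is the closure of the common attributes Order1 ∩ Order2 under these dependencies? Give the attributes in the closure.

CName, IName, CustID, Qty

Order1 ∩ Order2 = {CName, CustID}.
CName → IName, Qty applies, adding IName, Qty
Closure: {CName, IName, CustID, Qty}.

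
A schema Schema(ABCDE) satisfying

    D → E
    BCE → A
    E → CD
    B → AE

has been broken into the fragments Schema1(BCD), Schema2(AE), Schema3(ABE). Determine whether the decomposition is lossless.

Chase test. Columns are ABCDE; row i has aⱼ where attribute j ∈ Schemai, else bᵢⱼ.
Initial tableau (one row per fragment):
  row 1: b11 a2 a3 a4 b15
  row 2: a1 b22 b23 b24 a5
  row 3: a1 a2 b33 b34 a5
Rows 2 and 3 agree on E; apply E→CD and equate their CD entries.
Rows 1 and 3 agree on B; apply B→AE and equate their AE entries.
Rows 1 and 2 agree on E; apply E→CD and equate their CD entries.
Row 1 is now all distinguished symbols — the join is lossless.

Yes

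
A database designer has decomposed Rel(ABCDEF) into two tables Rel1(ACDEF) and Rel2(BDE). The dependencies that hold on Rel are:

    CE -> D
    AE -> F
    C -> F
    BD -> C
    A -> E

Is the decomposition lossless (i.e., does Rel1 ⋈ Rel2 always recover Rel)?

Common attributes: Rel1 ∩ Rel2 = {DE}.
No dependency enlarges {DE}, so (DE)⁺ = {DE}.
The closure contains neither all of Rel1 = {ACDEF} nor all of Rel2 = {BDE}, so the common attributes are not a superkey of either fragment. The join is lossy.

No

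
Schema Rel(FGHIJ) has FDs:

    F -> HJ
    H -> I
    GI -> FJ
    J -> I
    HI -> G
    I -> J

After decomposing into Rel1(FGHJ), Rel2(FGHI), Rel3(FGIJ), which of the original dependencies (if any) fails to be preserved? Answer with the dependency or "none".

F → HJ lies within Rel1.
H → I lies within Rel2.
GI → FJ lies within Rel3.
J → I lies within Rel3.
HI → G lies within Rel2.
I → J lies within Rel3.
Every dependency is enforceable on the fragments, so the decomposition is dependency-preserving.

none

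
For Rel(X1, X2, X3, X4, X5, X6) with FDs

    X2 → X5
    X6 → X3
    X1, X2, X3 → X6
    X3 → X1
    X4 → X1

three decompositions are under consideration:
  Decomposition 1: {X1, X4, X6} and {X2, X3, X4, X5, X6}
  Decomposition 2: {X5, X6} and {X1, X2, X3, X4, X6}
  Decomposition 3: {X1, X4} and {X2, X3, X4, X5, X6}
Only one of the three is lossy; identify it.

Decomposition 1: common = {X4, X6}, closure = {X1, X3, X4, X6} → lossless.
Decomposition 2: common = {X6}, closure = {X1, X3, X6} → lossy.
Decomposition 3: common = {X4}, closure = {X1, X4} → lossless.

Decomposition 2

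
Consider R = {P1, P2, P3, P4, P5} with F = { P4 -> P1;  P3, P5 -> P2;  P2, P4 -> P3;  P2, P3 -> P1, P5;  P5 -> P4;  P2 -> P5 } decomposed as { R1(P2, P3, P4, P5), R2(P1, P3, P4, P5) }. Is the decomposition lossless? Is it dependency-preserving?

lossless and dependency-preserving

Lossless test: (P3, P4, P5)⁺ = {P1, P2, P3, P4, P5}, which contains all of one fragment — lossless.
Dependency preservation: P2, P3 → P1, P5 is not contained in any single fragment, but the restricted closure of its left-hand side across the fragments still reaches the right-hand side; the remaining FDs each lie inside some fragment. All dependencies are preserved.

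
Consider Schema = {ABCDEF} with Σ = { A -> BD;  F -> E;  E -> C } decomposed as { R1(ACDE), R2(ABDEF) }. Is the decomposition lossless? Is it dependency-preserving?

lossless and dependency-preserving

Lossless test: (ADE)⁺ = {ABCDE}, which contains all of one fragment — lossless.
Dependency preservation: every FD's attributes lie within a single fragment, so each can be enforced locally — preserved.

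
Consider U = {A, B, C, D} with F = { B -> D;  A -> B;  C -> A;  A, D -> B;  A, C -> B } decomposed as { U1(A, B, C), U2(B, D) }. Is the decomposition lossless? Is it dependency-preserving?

Lossless test: (B)⁺ = {B, D}, which contains all of one fragment — lossless.
Dependency preservation: A, D → B is not contained in any single fragment, but the restricted closure of its left-hand side across the fragments still reaches the right-hand side; the remaining FDs each lie inside some fragment. All dependencies are preserved.

lossless and dependency-preserving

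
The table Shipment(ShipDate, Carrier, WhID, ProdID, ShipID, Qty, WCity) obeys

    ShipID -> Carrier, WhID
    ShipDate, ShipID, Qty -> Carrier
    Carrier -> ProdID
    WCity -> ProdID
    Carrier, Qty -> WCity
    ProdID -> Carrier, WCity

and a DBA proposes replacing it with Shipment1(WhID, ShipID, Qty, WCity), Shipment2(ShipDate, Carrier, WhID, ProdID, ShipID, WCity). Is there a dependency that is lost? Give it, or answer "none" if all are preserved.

none

ShipID → Carrier, WhID lies within Shipment2.
ShipDate, ShipID, Qty → Carrier: restricted closure across fragments reaches Carrier.
Carrier → ProdID lies within Shipment2.
WCity → ProdID lies within Shipment2.
Carrier, Qty → WCity: restricted closure across fragments reaches WCity.
ProdID → Carrier, WCity lies within Shipment2.
Every dependency is enforceable on the fragments, so the decomposition is dependency-preserving.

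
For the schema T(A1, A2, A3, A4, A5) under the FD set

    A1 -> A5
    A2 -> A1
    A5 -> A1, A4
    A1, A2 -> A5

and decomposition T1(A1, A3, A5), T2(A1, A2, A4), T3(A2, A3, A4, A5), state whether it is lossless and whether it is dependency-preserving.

Lossless test (chase): Rows 1 and 2 agree on A1; apply A1→A5 and equate their A5 entries. Rows 2 and 3 agree on A2; apply A2→A1 and equate their A1 entries. Rows 1 and 2 agree on A5; apply A5→A1, A4 and equate their A1, A4 entries. Row 3 is now all distinguished symbols — the join is lossless.
Dependency preservation: A5 → A1, A4; A1, A2 → A5 are not contained in any single fragment, but the restricted closure of each left-hand side across the fragments still reaches the right-hand side; the remaining FDs each lie inside some fragment. All dependencies are preserved.

lossless and dependency-preserving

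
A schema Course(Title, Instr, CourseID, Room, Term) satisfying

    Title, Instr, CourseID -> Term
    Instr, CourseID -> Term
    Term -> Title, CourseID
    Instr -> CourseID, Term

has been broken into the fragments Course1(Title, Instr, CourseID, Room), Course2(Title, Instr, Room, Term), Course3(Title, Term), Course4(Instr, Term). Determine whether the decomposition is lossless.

Yes

Chase test. Columns are Title, Instr, CourseID, Room, Term; row i has aⱼ where attribute j ∈ Coursei, else bᵢⱼ.
Initial tableau (one row per fragment):
  row 1: a1 a2 a3 a4 b15
  row 2: a1 a2 b23 a4 a5
  row 3: a1 b32 b33 b34 a5
  row 4: b41 a2 b43 b44 a5
Rows 2 and 3 agree on Term; apply Term→Title, CourseID and equate their Title, CourseID entries.
Rows 2 and 4 agree on Term; apply Term→Title, CourseID and equate their Title, CourseID entries.
Rows 1 and 2 agree on Instr; apply Instr→CourseID, Term and equate their CourseID, Term entries.
Row 1 is now all distinguished symbols — the join is lossless.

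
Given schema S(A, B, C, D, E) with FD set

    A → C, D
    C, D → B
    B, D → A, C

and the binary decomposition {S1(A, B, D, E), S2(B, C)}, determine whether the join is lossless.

Common attributes: S1 ∩ S2 = {B}.
No dependency enlarges {B}, so (B)⁺ = {B}.
The closure contains neither all of S1 = {A, B, D, E} nor all of S2 = {B, C}, so the common attributes are not a superkey of either fragment. The join is lossy.

No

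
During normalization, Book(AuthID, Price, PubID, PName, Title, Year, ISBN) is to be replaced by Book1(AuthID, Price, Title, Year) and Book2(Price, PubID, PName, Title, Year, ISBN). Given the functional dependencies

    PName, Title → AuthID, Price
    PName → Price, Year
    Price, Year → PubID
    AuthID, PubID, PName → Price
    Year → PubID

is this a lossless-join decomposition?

Common attributes: Book1 ∩ Book2 = {Price, Title, Year}.
Closure of {Price, Title, Year}: Price, Year → PubID applies, adding PubID. So (Price, Title, Year)⁺ = {Price, PubID, Title, Year}.
The closure contains neither all of Book1 = {AuthID, Price, Title, Year} nor all of Book2 = {Price, PubID, PName, Title, Year, ISBN}, so the common attributes are not a superkey of either fragment. The join is lossy.

No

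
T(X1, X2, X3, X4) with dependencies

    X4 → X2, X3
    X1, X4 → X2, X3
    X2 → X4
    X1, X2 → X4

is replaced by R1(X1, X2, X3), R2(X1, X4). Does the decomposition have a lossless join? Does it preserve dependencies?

Lossless test: (X1)⁺ = {X1}, which is a superkey of neither fragment — lossy.
Dependency preservation: the restricted closure of {X4} across the fragments never reaches {X2, X3}, so X4 → X2, X3 cannot be enforced without a join — not preserved.

lossy and not dependency-preserving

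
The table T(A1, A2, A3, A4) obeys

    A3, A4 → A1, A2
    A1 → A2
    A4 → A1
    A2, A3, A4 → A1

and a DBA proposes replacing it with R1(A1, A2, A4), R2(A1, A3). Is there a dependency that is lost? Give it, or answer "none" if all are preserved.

none

A3, A4 → A1, A2: restricted closure across fragments reaches A1, A2.
A1 → A2 lies within R1.
A4 → A1 lies within R1.
A2, A3, A4 → A1: restricted closure across fragments reaches A1.
Every dependency is enforceable on the fragments, so the decomposition is dependency-preserving.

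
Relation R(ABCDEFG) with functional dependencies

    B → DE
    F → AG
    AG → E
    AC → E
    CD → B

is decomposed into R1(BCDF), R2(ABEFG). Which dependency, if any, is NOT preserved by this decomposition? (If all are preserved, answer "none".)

Check AC → E: no single fragment contains all of {ACE}, and the restricted closure of {AC} across the fragments never reaches {E}.
B → DE is preserved.
F → AG is preserved.
AG → E is preserved.
CD → B is preserved.

AC → E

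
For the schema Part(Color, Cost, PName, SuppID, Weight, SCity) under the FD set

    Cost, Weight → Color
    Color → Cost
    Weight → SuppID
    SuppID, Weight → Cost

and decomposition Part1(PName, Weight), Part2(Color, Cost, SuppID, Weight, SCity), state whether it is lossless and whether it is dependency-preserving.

lossy but dependency-preserving

Lossless test: (Weight)⁺ = {Color, Cost, SuppID, Weight}, which is a superkey of neither fragment — lossy.
Dependency preservation: every FD's attributes lie within a single fragment, so each can be enforced locally — preserved.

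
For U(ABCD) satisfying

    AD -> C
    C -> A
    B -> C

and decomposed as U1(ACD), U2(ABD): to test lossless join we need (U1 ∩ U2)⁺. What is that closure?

ACD

U1 ∩ U2 = {AD}.
AD → C applies, adding C
Closure: {ACD}.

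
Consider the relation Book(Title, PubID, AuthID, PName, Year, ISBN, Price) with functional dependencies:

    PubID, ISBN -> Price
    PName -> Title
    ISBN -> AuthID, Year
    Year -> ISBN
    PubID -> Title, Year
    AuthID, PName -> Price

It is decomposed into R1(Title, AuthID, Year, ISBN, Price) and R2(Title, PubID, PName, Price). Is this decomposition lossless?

No

Common attributes: R1 ∩ R2 = {Title, Price}.
No dependency enlarges {Title, Price}, so (Title, Price)⁺ = {Title, Price}.
The closure contains neither all of R1 = {Title, AuthID, Year, ISBN, Price} nor all of R2 = {Title, PubID, PName, Price}, so the common attributes are not a superkey of either fragment. The join is lossy.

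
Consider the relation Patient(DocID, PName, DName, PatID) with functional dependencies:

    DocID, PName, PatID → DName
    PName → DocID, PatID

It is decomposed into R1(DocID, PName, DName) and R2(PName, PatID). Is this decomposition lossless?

Common attributes: R1 ∩ R2 = {PName}.
Closure of {PName}: PName → DocID, PatID applies, adding DocID, PatID; DocID, PName, PatID → DName applies, adding DName. So (PName)⁺ = {DocID, PName, DName, PatID}.
This closure contains every attribute of R1, so R1 ∩ R2 → R1. The join is lossless.

Yes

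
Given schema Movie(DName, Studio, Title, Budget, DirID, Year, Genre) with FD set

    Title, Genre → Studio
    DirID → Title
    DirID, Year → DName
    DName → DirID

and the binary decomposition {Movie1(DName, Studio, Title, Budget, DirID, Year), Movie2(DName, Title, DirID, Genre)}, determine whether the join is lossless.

Common attributes: Movie1 ∩ Movie2 = {DName, Title, DirID}.
No dependency enlarges {DName, Title, DirID}, so (DName, Title, DirID)⁺ = {DName, Title, DirID}.
The closure contains neither all of Movie1 = {DName, Studio, Title, Budget, DirID, Year} nor all of Movie2 = {DName, Title, DirID, Genre}, so the common attributes are not a superkey of either fragment. The join is lossy.

No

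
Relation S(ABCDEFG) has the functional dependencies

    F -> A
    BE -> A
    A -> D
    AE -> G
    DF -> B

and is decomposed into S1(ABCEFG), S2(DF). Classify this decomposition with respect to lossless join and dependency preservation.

lossless but not dependency-preserving

Lossless test: (F)⁺ = {ABDF}, which contains all of one fragment — lossless.
Dependency preservation: the restricted closure of {A} across the fragments never reaches {D}, so A → D cannot be enforced without a join — not preserved.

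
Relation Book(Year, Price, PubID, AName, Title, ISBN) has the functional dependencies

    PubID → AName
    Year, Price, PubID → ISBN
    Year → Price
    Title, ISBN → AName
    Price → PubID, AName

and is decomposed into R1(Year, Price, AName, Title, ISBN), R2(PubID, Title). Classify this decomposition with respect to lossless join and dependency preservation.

Lossless test: (Title)⁺ = {Title}, which is a superkey of neither fragment — lossy.
Dependency preservation: the restricted closure of {PubID} across the fragments never reaches {AName}, so PubID → AName cannot be enforced without a join — not preserved.

lossy and not dependency-preserving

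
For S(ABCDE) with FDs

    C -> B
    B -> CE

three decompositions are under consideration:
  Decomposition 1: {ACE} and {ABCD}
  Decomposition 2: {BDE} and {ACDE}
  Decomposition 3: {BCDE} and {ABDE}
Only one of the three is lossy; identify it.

Decomposition 2

Decomposition 1: common = {AC}, closure = {ABCE} → lossless.
Decomposition 2: common = {DE}, closure = {DE} → lossy.
Decomposition 3: common = {BDE}, closure = {BCDE} → lossless.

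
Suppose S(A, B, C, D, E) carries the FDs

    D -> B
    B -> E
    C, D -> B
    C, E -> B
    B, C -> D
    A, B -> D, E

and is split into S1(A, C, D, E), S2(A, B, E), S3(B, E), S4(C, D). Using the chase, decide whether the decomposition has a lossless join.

No

Chase test. Columns are A, B, C, D, E; row i has aⱼ where attribute j ∈ Si, else bᵢⱼ.
Initial tableau (one row per fragment):
  row 1: a1 b12 a3 a4 a5
  row 2: a1 a2 b23 b24 a5
  row 3: b31 a2 b33 b34 a5
  row 4: b41 b42 a3 a4 b45
Rows 1 and 4 agree on D; apply D→B and equate their B entries.
Rows 1 and 4 agree on B; apply B→E and equate their E entries.
No row becomes fully distinguished — the join is lossy.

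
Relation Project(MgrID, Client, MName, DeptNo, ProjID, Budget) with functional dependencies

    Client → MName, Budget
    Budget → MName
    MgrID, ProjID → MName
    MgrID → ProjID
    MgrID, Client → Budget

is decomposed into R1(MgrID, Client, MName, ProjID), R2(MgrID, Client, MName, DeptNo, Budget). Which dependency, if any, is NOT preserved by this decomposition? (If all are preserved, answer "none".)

none

Client → MName, Budget lies within R2.
Budget → MName lies within R2.
MgrID, ProjID → MName lies within R1.
MgrID → ProjID lies within R1.
MgrID, Client → Budget lies within R2.
Every dependency is enforceable on the fragments, so the decomposition is dependency-preserving.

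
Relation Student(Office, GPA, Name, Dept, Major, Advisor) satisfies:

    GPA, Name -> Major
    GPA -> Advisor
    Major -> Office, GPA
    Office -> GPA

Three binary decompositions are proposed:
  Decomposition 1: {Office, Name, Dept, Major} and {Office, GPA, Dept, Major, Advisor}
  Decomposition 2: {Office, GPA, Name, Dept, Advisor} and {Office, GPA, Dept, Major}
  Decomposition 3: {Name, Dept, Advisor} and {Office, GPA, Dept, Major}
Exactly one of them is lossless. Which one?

Decomposition 1

Decomposition 1: common = {Office, Dept, Major}, closure = {Office, GPA, Dept, Major, Advisor} → lossless.
Decomposition 2: common = {Office, GPA, Dept}, closure = {Office, GPA, Dept, Advisor} → lossy.
Decomposition 3: common = {Dept}, closure = {Dept} → lossy.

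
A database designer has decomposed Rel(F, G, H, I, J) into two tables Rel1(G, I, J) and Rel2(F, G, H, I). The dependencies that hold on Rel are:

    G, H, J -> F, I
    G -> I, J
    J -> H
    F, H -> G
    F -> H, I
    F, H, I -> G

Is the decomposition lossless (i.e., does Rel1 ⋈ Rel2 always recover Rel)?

Yes

Common attributes: Rel1 ∩ Rel2 = {G, I}.
Closure of {G, I}: G → I, J applies, adding J; J → H applies, adding H; G, H, J → F, I applies, adding F. So (G, I)⁺ = {F, G, H, I, J}.
This closure contains every attribute of Rel1, so Rel1 ∩ Rel2 → Rel1. The join is lossless.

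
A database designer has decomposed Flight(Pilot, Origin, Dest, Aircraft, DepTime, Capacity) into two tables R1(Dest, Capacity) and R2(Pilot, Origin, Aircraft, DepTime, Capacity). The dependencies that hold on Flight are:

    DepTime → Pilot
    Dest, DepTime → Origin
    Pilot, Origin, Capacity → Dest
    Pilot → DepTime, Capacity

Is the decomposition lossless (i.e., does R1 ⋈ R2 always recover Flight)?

Common attributes: R1 ∩ R2 = {Capacity}.
No dependency enlarges {Capacity}, so (Capacity)⁺ = {Capacity}.
The closure contains neither all of R1 = {Dest, Capacity} nor all of R2 = {Pilot, Origin, Aircraft, DepTime, Capacity}, so the common attributes are not a superkey of either fragment. The join is lossy.

No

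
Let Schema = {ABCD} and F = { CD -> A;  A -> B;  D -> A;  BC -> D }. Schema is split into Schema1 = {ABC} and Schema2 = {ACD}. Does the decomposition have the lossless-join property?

Common attributes: Schema1 ∩ Schema2 = {AC}.
Closure of {AC}: A → B applies, adding B; BC → D applies, adding D. So (AC)⁺ = {ABCD}.
This closure contains every attribute of Schema1, so Schema1 ∩ Schema2 → Schema1. The join is lossless.

Yes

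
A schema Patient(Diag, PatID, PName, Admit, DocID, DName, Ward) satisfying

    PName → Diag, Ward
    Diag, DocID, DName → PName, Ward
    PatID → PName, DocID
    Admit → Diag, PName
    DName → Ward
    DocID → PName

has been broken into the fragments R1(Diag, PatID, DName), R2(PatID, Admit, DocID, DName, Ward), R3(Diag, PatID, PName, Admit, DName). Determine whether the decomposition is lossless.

Yes

Chase test. Columns are Diag, PatID, PName, Admit, DocID, DName, Ward; row i has aⱼ where attribute j ∈ Ri, else bᵢⱼ.
Initial tableau (one row per fragment):
  row 1: a1 a2 b13 b14 b15 a6 b17
  row 2: b21 a2 b23 a4 a5 a6 a7
  row 3: a1 a2 a3 a4 b35 a6 b37
Rows 1 and 2 agree on PatID; apply PatID→PName, DocID and equate their PName, DocID entries.
Rows 1 and 3 agree on PatID; apply PatID→PName, DocID and equate their PName, DocID entries.
Rows 2 and 3 agree on Admit; apply Admit→Diag, PName and equate their Diag, PName entries.
Rows 1 and 2 agree on DName; apply DName→Ward and equate their Ward entries.
Rows 1 and 3 agree on DName; apply DName→Ward and equate their Ward entries.
Row 2 is now all distinguished symbols — the join is lossless.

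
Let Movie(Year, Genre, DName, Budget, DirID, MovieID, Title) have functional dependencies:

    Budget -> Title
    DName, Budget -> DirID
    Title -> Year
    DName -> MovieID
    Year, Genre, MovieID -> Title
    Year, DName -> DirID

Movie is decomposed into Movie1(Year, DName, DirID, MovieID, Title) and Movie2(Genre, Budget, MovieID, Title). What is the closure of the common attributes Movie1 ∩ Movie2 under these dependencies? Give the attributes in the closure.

Year, MovieID, Title

Movie1 ∩ Movie2 = {MovieID, Title}.
Title → Year applies, adding Year
Closure: {Year, MovieID, Title}.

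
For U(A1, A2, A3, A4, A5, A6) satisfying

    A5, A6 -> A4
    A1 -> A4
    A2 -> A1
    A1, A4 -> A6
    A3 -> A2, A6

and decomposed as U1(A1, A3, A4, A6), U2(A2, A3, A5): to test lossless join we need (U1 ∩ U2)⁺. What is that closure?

U1 ∩ U2 = {A3}.
A3 → A2, A6 applies, adding A2, A6
A2 → A1 applies, adding A1
A1 → A4 applies, adding A4
Closure: {A1, A2, A3, A4, A6}.

A1, A2, A3, A4, A6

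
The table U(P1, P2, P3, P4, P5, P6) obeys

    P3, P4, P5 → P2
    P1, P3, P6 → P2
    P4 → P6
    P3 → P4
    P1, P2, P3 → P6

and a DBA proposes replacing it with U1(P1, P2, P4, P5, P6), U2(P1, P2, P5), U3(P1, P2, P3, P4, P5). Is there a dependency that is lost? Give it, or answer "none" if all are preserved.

none

P3, P4, P5 → P2 lies within U3.
P1, P3, P6 → P2: restricted closure across fragments reaches P2.
P4 → P6 lies within U1.
P3 → P4 lies within U3.
P1, P2, P3 → P6: restricted closure across fragments reaches P6.
Every dependency is enforceable on the fragments, so the decomposition is dependency-preserving.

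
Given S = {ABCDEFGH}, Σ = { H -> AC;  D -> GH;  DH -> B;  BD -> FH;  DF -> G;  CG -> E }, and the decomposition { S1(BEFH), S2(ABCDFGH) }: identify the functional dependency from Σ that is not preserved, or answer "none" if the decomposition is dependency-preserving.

Check CG → E: no single fragment contains all of {CEG}, and the restricted closure of {CG} across the fragments never reaches {E}.
H → AC is preserved.
D → GH is preserved.
DH → B is preserved.
BD → FH is preserved.
DF → G is preserved.

CG -> E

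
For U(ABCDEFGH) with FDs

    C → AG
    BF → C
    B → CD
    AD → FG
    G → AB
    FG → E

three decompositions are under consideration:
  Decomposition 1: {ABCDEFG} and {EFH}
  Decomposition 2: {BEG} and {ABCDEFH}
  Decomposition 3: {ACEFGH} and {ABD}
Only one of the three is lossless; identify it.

Decomposition 1: common = {EF}, closure = {EF} → lossy.
Decomposition 2: common = {BE}, closure = {ABCDEFG} → lossless.
Decomposition 3: common = {A}, closure = {A} → lossy.

Decomposition 2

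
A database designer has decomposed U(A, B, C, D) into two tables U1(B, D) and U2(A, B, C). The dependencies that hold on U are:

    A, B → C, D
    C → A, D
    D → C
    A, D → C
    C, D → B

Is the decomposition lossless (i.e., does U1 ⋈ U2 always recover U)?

Common attributes: U1 ∩ U2 = {B}.
No dependency enlarges {B}, so (B)⁺ = {B}.
The closure contains neither all of U1 = {B, D} nor all of U2 = {A, B, C}, so the common attributes are not a superkey of either fragment. The join is lossy.

No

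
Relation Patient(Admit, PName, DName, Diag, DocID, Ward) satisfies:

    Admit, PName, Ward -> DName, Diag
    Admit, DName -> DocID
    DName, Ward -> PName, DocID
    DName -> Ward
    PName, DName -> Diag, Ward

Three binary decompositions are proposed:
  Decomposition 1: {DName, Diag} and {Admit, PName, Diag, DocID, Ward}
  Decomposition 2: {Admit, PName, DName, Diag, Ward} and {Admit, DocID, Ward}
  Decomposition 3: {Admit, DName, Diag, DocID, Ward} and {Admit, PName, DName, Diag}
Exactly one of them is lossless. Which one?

Decomposition 3

Decomposition 1: common = {Diag}, closure = {Diag} → lossy.
Decomposition 2: common = {Admit, Ward}, closure = {Admit, Ward} → lossy.
Decomposition 3: common = {Admit, DName, Diag}, closure = {Admit, PName, DName, Diag, DocID, Ward} → lossless.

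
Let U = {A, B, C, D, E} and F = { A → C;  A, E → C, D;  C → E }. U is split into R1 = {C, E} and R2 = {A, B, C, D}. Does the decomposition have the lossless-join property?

Yes

Common attributes: R1 ∩ R2 = {C}.
Closure of {C}: C → E applies, adding E. So (C)⁺ = {C, E}.
This closure contains every attribute of R1, so R1 ∩ R2 → R1. The join is lossless.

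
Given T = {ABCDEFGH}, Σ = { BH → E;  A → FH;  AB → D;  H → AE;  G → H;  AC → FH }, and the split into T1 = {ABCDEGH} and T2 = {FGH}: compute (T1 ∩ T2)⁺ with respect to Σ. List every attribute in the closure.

AEFGH

T1 ∩ T2 = {GH}.
H → AE applies, adding AE
A → FH applies, adding F
Closure: {AEFGH}.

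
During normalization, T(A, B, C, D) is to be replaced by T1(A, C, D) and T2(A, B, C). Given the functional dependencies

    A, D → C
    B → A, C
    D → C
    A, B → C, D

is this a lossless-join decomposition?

No

Common attributes: T1 ∩ T2 = {A, C}.
No dependency enlarges {A, C}, so (A, C)⁺ = {A, C}.
The closure contains neither all of T1 = {A, C, D} nor all of T2 = {A, B, C}, so the common attributes are not a superkey of either fragment. The join is lossy.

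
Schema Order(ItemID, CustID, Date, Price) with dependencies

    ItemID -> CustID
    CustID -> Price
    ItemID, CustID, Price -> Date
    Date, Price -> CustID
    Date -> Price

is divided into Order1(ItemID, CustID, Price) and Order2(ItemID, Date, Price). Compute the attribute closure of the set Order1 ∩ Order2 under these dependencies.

Order1 ∩ Order2 = {ItemID, Price}.
ItemID → CustID applies, adding CustID
ItemID, CustID, Price → Date applies, adding Date
Closure: {ItemID, CustID, Date, Price}.

ItemID, CustID, Date, Price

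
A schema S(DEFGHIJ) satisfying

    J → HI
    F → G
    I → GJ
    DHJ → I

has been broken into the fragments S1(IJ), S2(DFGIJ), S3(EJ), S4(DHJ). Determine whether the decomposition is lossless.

Chase test. Columns are DEFGHIJ; row i has aⱼ where attribute j ∈ Si, else bᵢⱼ.
Initial tableau (one row per fragment):
  row 1: b11 b12 b13 b14 b15 a6 a7
  row 2: a1 b22 a3 a4 b25 a6 a7
  row 3: b31 a2 b33 b34 b35 b36 a7
  row 4: a1 b42 b43 b44 a5 b46 a7
Rows 1 and 2 agree on J; apply J→HI and equate their HI entries.
Rows 1 and 3 agree on J; apply J→HI and equate their HI entries.
Rows 1 and 4 agree on J; apply J→HI and equate their HI entries.
Rows 1 and 2 agree on I; apply I→GJ and equate their GJ entries.
Rows 1 and 3 agree on I; apply I→GJ and equate their GJ entries.
Rows 1 and 4 agree on I; apply I→GJ and equate their GJ entries.
No row becomes fully distinguished — the join is lossy.

No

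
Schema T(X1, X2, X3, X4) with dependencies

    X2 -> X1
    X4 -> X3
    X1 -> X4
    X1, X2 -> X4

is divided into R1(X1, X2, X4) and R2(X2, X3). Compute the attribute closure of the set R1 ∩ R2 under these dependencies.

X1, X2, X3, X4

R1 ∩ R2 = {X2}.
X2 → X1 applies, adding X1
X1 → X4 applies, adding X4
X4 → X3 applies, adding X3
Closure: {X1, X2, X3, X4}.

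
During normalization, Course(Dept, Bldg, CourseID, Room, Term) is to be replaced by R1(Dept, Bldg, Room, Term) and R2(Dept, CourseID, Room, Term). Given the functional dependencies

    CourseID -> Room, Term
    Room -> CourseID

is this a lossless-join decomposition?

Common attributes: R1 ∩ R2 = {Dept, Room, Term}.
Closure of {Dept, Room, Term}: Room → CourseID applies, adding CourseID. So (Dept, Room, Term)⁺ = {Dept, CourseID, Room, Term}.
This closure contains every attribute of R2, so R1 ∩ R2 → R2. The join is lossless.

Yes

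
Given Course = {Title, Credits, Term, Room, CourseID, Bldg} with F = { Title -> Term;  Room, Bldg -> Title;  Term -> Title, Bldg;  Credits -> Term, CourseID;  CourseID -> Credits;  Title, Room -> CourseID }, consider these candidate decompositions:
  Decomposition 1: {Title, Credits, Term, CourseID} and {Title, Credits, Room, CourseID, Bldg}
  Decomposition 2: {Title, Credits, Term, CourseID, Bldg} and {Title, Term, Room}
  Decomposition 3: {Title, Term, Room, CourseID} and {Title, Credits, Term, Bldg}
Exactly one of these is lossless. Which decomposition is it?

Decomposition 1: common = {Title, Credits, CourseID}, closure = {Title, Credits, Term, CourseID, Bldg} → lossless.
Decomposition 2: common = {Title, Term}, closure = {Title, Term, Bldg} → lossy.
Decomposition 3: common = {Title, Term}, closure = {Title, Term, Bldg} → lossy.

Decomposition 1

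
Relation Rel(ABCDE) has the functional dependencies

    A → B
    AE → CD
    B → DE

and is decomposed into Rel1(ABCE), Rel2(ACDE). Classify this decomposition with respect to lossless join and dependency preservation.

lossless but not dependency-preserving

Lossless test: (ACE)⁺ = {ABCDE}, which contains all of one fragment — lossless.
Dependency preservation: the restricted closure of {B} across the fragments never reaches {DE}, so B → DE cannot be enforced without a join — not preserved.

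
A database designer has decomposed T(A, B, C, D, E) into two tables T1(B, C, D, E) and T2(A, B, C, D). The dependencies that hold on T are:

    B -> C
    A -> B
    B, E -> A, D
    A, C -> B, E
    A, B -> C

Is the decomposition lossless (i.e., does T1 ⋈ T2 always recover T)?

Common attributes: T1 ∩ T2 = {B, C, D}.
No dependency enlarges {B, C, D}, so (B, C, D)⁺ = {B, C, D}.
The closure contains neither all of T1 = {B, C, D, E} nor all of T2 = {A, B, C, D}, so the common attributes are not a superkey of either fragment. The join is lossy.

No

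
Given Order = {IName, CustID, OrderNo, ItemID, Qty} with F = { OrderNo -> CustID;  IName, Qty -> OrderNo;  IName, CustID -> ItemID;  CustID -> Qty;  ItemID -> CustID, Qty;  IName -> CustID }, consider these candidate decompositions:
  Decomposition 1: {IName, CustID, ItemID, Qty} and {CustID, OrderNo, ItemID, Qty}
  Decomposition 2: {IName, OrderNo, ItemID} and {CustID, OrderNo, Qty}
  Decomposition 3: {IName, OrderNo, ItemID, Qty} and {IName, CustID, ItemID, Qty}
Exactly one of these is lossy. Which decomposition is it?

Decomposition 1

Decomposition 1: common = {CustID, ItemID, Qty}, closure = {CustID, ItemID, Qty} → lossy.
Decomposition 2: common = {OrderNo}, closure = {CustID, OrderNo, Qty} → lossless.
Decomposition 3: common = {IName, ItemID, Qty}, closure = {IName, CustID, OrderNo, ItemID, Qty} → lossless.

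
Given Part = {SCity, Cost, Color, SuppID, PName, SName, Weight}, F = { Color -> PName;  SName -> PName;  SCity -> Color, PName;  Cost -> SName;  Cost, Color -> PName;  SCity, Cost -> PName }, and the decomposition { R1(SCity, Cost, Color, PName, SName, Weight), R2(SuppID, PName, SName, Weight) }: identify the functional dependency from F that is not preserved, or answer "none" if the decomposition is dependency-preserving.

none

Color → PName lies within R1.
SName → PName lies within R1.
SCity → Color, PName lies within R1.
Cost → SName lies within R1.
Cost, Color → PName lies within R1.
SCity, Cost → PName lies within R1.
Every dependency is enforceable on the fragments, so the decomposition is dependency-preserving.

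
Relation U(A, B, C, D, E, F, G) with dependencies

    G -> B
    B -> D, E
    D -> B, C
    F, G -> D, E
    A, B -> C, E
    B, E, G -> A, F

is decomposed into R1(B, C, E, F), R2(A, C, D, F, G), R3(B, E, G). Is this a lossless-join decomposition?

Chase test. Columns are A, B, C, D, E, F, G; row i has aⱼ where attribute j ∈ Ri, else bᵢⱼ.
Initial tableau (one row per fragment):
  row 1: b11 a2 a3 b14 a5 a6 b17
  row 2: a1 b22 a3 a4 b25 a6 a7
  row 3: b31 a2 b33 b34 a5 b36 a7
Rows 2 and 3 agree on G; apply G→B and equate their B entries.
Rows 1 and 2 agree on B; apply B→D, E and equate their D, E entries.
Rows 1 and 3 agree on B; apply B→D, E and equate their D, E entries.
Rows 1 and 3 agree on D; apply D→B, C and equate their B, C entries.
Rows 2 and 3 agree on B, E, G; apply B, E, G→A, F and equate their A, F entries.
Row 2 is now all distinguished symbols — the join is lossless.

Yes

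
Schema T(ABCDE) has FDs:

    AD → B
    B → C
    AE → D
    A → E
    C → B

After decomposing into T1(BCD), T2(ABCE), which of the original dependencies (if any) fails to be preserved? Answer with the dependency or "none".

Check AE → D: no single fragment contains all of {ADE}, and the restricted closure of {AE} across the fragments never reaches {D}.
AD → B is preserved.
B → C is preserved.
A → E is preserved.
C → B is preserved.

AE → D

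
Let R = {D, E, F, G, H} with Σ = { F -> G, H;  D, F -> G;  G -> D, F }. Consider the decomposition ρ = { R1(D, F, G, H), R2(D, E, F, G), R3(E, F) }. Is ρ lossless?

Yes

Chase test. Columns are D, E, F, G, H; row i has aⱼ where attribute j ∈ Ri, else bᵢⱼ.
Initial tableau (one row per fragment):
  row 1: a1 b12 a3 a4 a5
  row 2: a1 a2 a3 a4 b25
  row 3: b31 a2 a3 b34 b35
Rows 1 and 2 agree on F; apply F→G, H and equate their G, H entries.
Rows 1 and 3 agree on F; apply F→G, H and equate their G, H entries.
Rows 1 and 3 agree on G; apply G→D, F and equate their D, F entries.
Row 2 is now all distinguished symbols — the join is lossless.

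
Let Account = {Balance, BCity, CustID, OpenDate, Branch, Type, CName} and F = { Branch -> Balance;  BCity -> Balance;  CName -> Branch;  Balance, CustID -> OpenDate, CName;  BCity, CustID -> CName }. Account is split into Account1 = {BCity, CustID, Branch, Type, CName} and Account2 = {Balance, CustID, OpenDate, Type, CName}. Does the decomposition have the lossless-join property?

Yes

Common attributes: Account1 ∩ Account2 = {CustID, Type, CName}.
Closure of {CustID, Type, CName}: CName → Branch applies, adding Branch; Branch → Balance applies, adding Balance; Balance, CustID → OpenDate, CName applies, adding OpenDate. So (CustID, Type, CName)⁺ = {Balance, CustID, OpenDate, Branch, Type, CName}.
This closure contains every attribute of Account2, so Account1 ∩ Account2 → Account2. The join is lossless.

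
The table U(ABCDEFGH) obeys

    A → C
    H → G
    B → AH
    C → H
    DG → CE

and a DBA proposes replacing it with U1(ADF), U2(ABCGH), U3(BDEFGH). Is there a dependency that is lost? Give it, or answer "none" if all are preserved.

DG → CE

Check DG → CE: no single fragment contains all of {CDEG}, and the restricted closure of {DG} across the fragments never reaches {CE}.
A → C is preserved.
H → G is preserved.
B → AH is preserved.
C → H is preserved.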